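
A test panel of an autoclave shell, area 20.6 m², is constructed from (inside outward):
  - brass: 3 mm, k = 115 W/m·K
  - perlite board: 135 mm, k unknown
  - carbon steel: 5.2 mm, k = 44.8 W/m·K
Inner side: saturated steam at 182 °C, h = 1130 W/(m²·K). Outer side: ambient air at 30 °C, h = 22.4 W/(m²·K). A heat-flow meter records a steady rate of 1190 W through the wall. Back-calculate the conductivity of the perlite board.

k ≈ 0.0522 W/(m·K)

Series thermal resistances:
R_inner film = 1/(h_i·A) = 1/(1130×20.6) = 4.296×10^-5 K/W
R_brass = L/(kA) = 0.003/(115×20.6) = 1.266×10^-6 K/W
R_carbon steel = L/(kA) = 0.0052/(44.8×20.6) = 5.635×10^-6 K/W
R_outer film = 1/(h_o·A) = 1/(22.4×20.6) = 0.002167 K/W
Sum of known resistances R_other = 0.002217 K/W
Total R = ΔT/Q = 152/1190 = 0.1277 K/W
R_perlite board = R_total − R_other = 0.1255 K/W
k = L/(R·A) = 0.135/(0.1255×20.6)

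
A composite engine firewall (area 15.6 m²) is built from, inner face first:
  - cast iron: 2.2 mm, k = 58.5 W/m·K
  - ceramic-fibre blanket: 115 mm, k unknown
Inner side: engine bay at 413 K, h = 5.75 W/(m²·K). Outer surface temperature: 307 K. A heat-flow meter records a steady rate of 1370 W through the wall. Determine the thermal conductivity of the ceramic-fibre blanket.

Series thermal resistances:
R_inner film = 1/(h_i·A) = 1/(5.75×15.6) = 0.01115 K/W
R_cast iron = L/(kA) = 0.0022/(58.5×15.6) = 2.411×10^-6 K/W
Sum of known resistances R_other = 0.01115 K/W
Total R = ΔT/Q = 106/1370 = 0.07737 K/W
R_ceramic-fibre blanket = R_total − R_other = 0.06622 K/W
k = L/(R·A) = 0.115/(0.06622×15.6)

k ≈ 0.111 W/(m·K)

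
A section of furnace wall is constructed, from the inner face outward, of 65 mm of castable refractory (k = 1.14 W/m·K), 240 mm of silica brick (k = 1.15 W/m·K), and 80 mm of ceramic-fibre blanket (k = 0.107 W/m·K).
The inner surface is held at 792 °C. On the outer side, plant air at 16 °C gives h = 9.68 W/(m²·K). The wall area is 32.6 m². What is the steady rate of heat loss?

Q ≈ 22700 W

Using the resistance-network approach (series):
R_castable refractory = L/(kA) = 0.065/(1.14×32.6) = 0.001749 K/W
R_silica brick = L/(kA) = 0.24/(1.15×32.6) = 0.006402 K/W
R_ceramic-fibre blanket = L/(kA) = 0.08/(0.107×32.6) = 0.02293 K/W
R_outer film = 1/(h_o·A) = 1/(9.68×32.6) = 0.003169 K/W
R_total = 0.03425 K/W
Q = ΔT / R_total = 776 / 0.03425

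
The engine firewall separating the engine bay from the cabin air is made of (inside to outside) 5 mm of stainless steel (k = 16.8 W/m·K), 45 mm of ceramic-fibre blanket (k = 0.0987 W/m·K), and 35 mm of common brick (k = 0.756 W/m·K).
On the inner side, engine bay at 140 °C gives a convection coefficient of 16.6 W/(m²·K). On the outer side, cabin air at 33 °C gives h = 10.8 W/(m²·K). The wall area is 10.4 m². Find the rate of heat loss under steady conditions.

Q ≈ 1700 W

Thermal resistances in series:
R_inner film = 1/(h_i·A) = 1/(16.6×10.4) = 0.005792 K/W
R_stainless steel = L/(kA) = 0.005/(16.8×10.4) = 2.862×10^-5 K/W
R_ceramic-fibre blanket = L/(kA) = 0.045/(0.0987×10.4) = 0.04384 K/W
R_common brick = L/(kA) = 0.035/(0.756×10.4) = 0.004452 K/W
R_outer film = 1/(h_o·A) = 1/(10.8×10.4) = 0.008903 K/W
R_total = 0.06301 K/W
Q = ΔT / R_total = 107 / 0.06301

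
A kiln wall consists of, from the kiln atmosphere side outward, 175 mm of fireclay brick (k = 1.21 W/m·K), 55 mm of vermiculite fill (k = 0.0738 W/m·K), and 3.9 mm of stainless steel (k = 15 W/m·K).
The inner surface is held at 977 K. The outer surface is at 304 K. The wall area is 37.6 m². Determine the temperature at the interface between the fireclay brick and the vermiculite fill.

T ≈ 868 K

Series thermal resistances:
R_fireclay brick = L/(kA) = 0.175/(1.21×37.6) = 0.003846 K/W
R_vermiculite fill = L/(kA) = 0.055/(0.0738×37.6) = 0.01982 K/W
R_stainless steel = L/(kA) = 0.0039/(15×37.6) = 6.915×10^-6 K/W
R_total = 0.02367 K/W;  Q = ΔT/R_total = 673/0.02367 = 28430 W
T_interface = T_inner − Q·ΣR(inner→interface) = 977 − 28400×0.003846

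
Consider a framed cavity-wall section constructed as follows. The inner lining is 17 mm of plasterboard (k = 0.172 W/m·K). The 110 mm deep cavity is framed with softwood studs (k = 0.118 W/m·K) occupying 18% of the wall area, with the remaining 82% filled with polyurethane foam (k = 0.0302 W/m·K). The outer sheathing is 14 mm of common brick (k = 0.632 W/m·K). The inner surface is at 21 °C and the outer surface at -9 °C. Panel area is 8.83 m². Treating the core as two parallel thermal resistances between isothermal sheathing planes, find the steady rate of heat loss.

Sheathing layers in series; stud and cavity paths in parallel between them.
R_inner = 0.017/(0.172×8.83) = 0.01119 K/W
R_stud  = 0.11/(0.118×0.18×8.83) = 0.5865 K/W
R_cav   = 0.11/(0.0302×0.82×8.83) = 0.5031 K/W
1/R_core = 1/R_stud + 1/R_cav → R_core = 0.2708 K/W
R_outer = 0.014/(0.632×8.83) = 0.002509 K/W
R_total = 0.2845 K/W
Q = ΔT/R_total = 30/0.2845

Q ≈ 105 W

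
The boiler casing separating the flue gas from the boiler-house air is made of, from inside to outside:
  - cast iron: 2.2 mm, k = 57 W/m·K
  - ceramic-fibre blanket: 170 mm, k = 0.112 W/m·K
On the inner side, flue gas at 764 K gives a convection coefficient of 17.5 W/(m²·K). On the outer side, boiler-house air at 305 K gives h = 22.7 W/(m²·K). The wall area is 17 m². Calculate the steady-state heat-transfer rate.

Q ≈ 4820 W

Thermal resistances in series:
R_inner film = 1/(h_i·A) = 1/(17.5×17) = 0.003361 K/W
R_cast iron = L/(kA) = 0.0022/(57×17) = 2.27×10^-6 K/W
R_ceramic-fibre blanket = L/(kA) = 0.17/(0.112×17) = 0.08929 K/W
R_outer film = 1/(h_o·A) = 1/(22.7×17) = 0.002591 K/W
R_total = 0.09524 K/W
Q = ΔT / R_total = 459 / 0.09524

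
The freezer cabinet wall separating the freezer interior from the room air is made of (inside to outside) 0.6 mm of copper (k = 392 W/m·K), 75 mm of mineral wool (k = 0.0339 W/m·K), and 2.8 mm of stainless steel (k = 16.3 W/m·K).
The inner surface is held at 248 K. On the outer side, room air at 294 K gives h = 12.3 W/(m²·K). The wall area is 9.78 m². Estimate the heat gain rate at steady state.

Q ≈ 196 W

Using the resistance-network approach (series):
R_copper = L/(kA) = 0.0006/(392×9.78) = 1.565×10^-7 K/W
R_mineral wool = L/(kA) = 0.075/(0.0339×9.78) = 0.2262 K/W
R_stainless steel = L/(kA) = 0.0028/(16.3×9.78) = 1.756×10^-5 K/W
R_outer film = 1/(h_o·A) = 1/(12.3×9.78) = 0.008313 K/W
R_total = 0.2345 K/W
Q = ΔT / R_total = 46 / 0.2345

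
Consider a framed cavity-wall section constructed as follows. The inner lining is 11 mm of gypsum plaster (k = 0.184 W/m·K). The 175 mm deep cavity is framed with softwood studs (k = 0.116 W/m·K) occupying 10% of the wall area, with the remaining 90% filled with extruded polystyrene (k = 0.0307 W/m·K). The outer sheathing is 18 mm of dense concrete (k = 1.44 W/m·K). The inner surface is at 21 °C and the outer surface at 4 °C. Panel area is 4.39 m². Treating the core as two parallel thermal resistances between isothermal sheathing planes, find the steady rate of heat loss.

Sheathing layers in series; stud and cavity paths in parallel between them.
R_inner = 0.011/(0.184×4.39) = 0.01362 K/W
R_stud  = 0.175/(0.116×0.1×4.39) = 3.436 K/W
R_cav   = 0.175/(0.0307×0.9×4.39) = 1.443 K/W
1/R_core = 1/R_stud + 1/R_cav → R_core = 1.016 K/W
R_outer = 0.018/(1.44×4.39) = 0.002847 K/W
R_total = 1.033 K/W
Q = ΔT/R_total = 17/1.033

Q ≈ 16.5 W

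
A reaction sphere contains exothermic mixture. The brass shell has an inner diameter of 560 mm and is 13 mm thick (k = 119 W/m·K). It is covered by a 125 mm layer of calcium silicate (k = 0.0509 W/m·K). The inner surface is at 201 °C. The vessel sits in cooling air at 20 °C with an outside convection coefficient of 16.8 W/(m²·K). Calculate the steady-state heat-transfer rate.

Radial (spherical) resistances in series:
R_brass shell = (1/0.28 − 1/0.293)/(4π×119) = 1.06×10^-4 K/W
R_calcium silicate = (1/0.293 − 1/0.418)/(4π×0.0509) = 1.596 K/W
R_outer film = 1/(h·4πr_o²) = 1/(16.8×4π×0.418²) = 0.02711 K/W
R_total = 1.623 K/W
Q = ΔT/R_total = 181/1.623

Q ≈ 112 W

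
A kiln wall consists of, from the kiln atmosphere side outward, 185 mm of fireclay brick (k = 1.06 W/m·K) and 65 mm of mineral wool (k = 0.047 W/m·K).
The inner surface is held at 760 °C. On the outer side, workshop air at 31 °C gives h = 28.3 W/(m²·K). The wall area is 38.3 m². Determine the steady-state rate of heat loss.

Q ≈ 17500 W

Treating each layer as a thermal resistance in series:
R_fireclay brick = L/(kA) = 0.185/(1.06×38.3) = 0.004557 K/W
R_mineral wool = L/(kA) = 0.065/(0.047×38.3) = 0.03611 K/W
R_outer film = 1/(h_o·A) = 1/(28.3×38.3) = 9.226×10^-4 K/W
R_total = 0.04159 K/W
Q = ΔT / R_total = 729 / 0.04159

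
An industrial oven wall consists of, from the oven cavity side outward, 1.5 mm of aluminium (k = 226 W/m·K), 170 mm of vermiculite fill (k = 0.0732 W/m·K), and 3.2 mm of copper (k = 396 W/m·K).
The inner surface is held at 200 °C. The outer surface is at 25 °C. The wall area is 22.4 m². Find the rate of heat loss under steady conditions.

Model the wall as resistances in series:
R_aluminium = L/(kA) = 0.0015/(226×22.4) = 2.963×10^-7 K/W
R_vermiculite fill = L/(kA) = 0.17/(0.0732×22.4) = 0.1037 K/W
R_copper = L/(kA) = 0.0032/(396×22.4) = 3.608×10^-7 K/W
R_total = 0.1037 K/W
Q = ΔT / R_total = 175 / 0.1037

Q ≈ 1690 W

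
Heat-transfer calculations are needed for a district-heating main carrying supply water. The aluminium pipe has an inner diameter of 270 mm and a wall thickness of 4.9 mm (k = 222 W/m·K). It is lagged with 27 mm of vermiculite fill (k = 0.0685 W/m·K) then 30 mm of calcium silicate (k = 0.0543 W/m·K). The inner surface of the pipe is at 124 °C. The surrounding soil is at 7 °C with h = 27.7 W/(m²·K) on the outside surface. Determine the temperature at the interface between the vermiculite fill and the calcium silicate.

Per-layer cylindrical resistances, series-summed:
R_aluminium pipe wall = ln(139.9/135)/(2π×222×1) = 2.556×10^-5 K/W
R_vermiculite fill = ln(166.9/139.9)/(2π×0.0685×1) = 0.41 K/W
R_calcium silicate = ln(196.9/166.9)/(2π×0.0543×1) = 0.4845 K/W
R_outer film = 1/(h_o·2πr_oL) = 1/(27.7×2π×0.1969×1) = 0.02918 K/W
R_total = 0.9237 K/W
Q = ΔT/R_total = 117/0.9237
Q = 127 W/m
T_interface = T_inner − Q·ΣR(inner→interface) = 124 − 127×0.41

T ≈ 72.1 °C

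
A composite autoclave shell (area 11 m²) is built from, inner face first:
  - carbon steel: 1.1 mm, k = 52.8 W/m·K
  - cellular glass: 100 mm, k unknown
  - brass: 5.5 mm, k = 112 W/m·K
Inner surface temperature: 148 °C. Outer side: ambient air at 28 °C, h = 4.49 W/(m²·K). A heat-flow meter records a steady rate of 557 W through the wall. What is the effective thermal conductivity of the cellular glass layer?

k ≈ 0.0466 W/(m·K)

Using the resistance-network approach (series):
R_carbon steel = L/(kA) = 0.0011/(52.8×11) = 1.894×10^-6 K/W
R_brass = L/(kA) = 0.0055/(112×11) = 4.464×10^-6 K/W
R_outer film = 1/(h_o·A) = 1/(4.49×11) = 0.02025 K/W
Sum of known resistances R_other = 0.02025 K/W
Total R = ΔT/Q = 120/557 = 0.2154 K/W
R_cellular glass = R_total − R_other = 0.1952 K/W
k = L/(R·A) = 0.1/(0.1952×11)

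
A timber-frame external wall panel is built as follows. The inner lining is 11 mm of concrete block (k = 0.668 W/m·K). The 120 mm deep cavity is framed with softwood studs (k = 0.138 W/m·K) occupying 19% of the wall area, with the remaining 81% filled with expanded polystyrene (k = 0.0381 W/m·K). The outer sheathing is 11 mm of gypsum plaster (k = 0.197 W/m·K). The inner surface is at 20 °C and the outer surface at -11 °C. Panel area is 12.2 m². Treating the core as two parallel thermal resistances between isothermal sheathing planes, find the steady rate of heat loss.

Sheathing layers in series; stud and cavity paths in parallel between them.
R_inner = 0.011/(0.668×12.2) = 0.00135 K/W
R_stud  = 0.12/(0.138×0.19×12.2) = 0.3751 K/W
R_cav   = 0.12/(0.0381×0.81×12.2) = 0.3187 K/W
1/R_core = 1/R_stud + 1/R_cav → R_core = 0.1723 K/W
R_outer = 0.011/(0.197×12.2) = 0.004577 K/W
R_total = 0.1782 K/W
Q = ΔT/R_total = 31/0.1782

Q ≈ 174 W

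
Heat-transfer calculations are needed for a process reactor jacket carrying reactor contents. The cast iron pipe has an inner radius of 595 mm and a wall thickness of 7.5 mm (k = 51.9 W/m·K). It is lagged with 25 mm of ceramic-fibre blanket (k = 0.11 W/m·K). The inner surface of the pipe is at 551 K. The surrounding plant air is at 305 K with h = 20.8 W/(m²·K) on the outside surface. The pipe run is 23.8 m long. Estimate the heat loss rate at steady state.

For a radial system each layer contributes R = ln(r_out/r_in)/(2πkL); films add R = 1/(hA).
R_cast iron pipe wall = ln(602.5/595)/(2π×51.9×23.8) = 1.614×10^-6 K/W
R_ceramic-fibre blanket = ln(627.5/602.5)/(2π×0.11×23.8) = 0.002472 K/W
R_outer film = 1/(h_o·2πr_oL) = 1/(20.8×2π×0.6275×23.8) = 5.123×10^-4 K/W
R_total = 0.002986 K/W
Q = ΔT/R_total = 246/0.002986

Q ≈ 82400 W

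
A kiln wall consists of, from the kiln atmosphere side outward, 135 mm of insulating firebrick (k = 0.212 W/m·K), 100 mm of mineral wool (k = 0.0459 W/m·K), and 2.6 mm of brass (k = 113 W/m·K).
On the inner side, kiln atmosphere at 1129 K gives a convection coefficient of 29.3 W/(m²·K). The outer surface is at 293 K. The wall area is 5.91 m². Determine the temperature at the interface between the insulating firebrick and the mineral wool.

T ≈ 932 K

Treating each layer as a thermal resistance in series:
R_inner film = 1/(h_i·A) = 1/(29.3×5.91) = 0.005775 K/W
R_insulating firebrick = L/(kA) = 0.135/(0.212×5.91) = 0.1077 K/W
R_mineral wool = L/(kA) = 0.1/(0.0459×5.91) = 0.3686 K/W
R_brass = L/(kA) = 0.0026/(113×5.91) = 3.893×10^-6 K/W
R_total = 0.4822 K/W;  Q = ΔT/R_total = 836/0.4822 = 1734 W
T_interface = T_inner − Q·ΣR(inner→interface) = 1129 − 1730×0.1135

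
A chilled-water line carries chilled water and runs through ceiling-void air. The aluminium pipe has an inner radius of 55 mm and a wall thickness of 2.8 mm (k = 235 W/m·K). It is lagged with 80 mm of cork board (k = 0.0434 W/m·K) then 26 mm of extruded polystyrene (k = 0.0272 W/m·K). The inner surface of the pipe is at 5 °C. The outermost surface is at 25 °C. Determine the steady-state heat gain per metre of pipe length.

Per-layer cylindrical resistances, series-summed:
R_aluminium pipe wall = ln(57.8/55)/(2π×235×1) = 3.363×10^-5 K/W
R_cork board = ln(137.8/57.8)/(2π×0.0434×1) = 3.186 K/W
R_extruded polystyrene = ln(163.8/137.8)/(2π×0.0272×1) = 1.011 K/W
R_total = 4.197 K/W
Q = ΔT/R_total = 20/4.197

q′ ≈ 4.76 W/m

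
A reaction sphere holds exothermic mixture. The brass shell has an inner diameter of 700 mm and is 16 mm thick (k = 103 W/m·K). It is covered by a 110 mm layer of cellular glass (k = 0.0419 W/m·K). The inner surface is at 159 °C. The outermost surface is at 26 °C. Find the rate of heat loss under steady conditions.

Q ≈ 111 W

Radial (spherical) resistances in series:
R_brass shell = (1/0.35 − 1/0.366)/(4π×103) = 9.65×10^-5 K/W
R_cellular glass = (1/0.366 − 1/0.476)/(4π×0.0419) = 1.199 K/W
R_total = 1.199 K/W
Q = ΔT/R_total = 133/1.199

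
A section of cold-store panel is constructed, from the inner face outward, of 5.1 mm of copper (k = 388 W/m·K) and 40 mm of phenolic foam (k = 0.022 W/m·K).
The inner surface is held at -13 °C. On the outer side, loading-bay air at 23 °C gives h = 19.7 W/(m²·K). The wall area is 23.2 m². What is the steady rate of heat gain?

Q ≈ 447 W

Treating each layer as a thermal resistance in series:
R_copper = L/(kA) = 0.0051/(388×23.2) = 5.666×10^-7 K/W
R_phenolic foam = L/(kA) = 0.04/(0.022×23.2) = 0.07837 K/W
R_outer film = 1/(h_o·A) = 1/(19.7×23.2) = 0.002188 K/W
R_total = 0.08056 K/W
Q = ΔT / R_total = 36 / 0.08056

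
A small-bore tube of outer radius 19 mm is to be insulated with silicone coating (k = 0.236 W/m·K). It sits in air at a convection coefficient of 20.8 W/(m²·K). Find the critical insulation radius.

r_cr ≈ 11.3 mm

For a cylinder r_cr = k/h = 0.236/20.8
r_cr = 11.3 mm; since the bare radius (19 mm) is above r_cr, any added insulation will reduce heat loss.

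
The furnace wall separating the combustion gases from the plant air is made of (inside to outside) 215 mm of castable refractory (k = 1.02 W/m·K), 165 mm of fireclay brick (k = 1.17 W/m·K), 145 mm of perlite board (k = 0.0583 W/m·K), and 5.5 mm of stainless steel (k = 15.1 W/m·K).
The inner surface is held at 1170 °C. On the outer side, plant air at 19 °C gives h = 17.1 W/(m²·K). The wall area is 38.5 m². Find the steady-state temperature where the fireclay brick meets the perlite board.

T ≈ 1030 °C

Model the wall as resistances in series:
R_castable refractory = L/(kA) = 0.215/(1.02×38.5) = 0.005475 K/W
R_fireclay brick = L/(kA) = 0.165/(1.17×38.5) = 0.003663 K/W
R_perlite board = L/(kA) = 0.145/(0.0583×38.5) = 0.0646 K/W
R_stainless steel = L/(kA) = 0.0055/(15.1×38.5) = 9.461×10^-6 K/W
R_outer film = 1/(h_o·A) = 1/(17.1×38.5) = 0.001519 K/W
R_total = 0.07527 K/W;  Q = ΔT/R_total = 1151/0.07527 = 15290 W
T_interface = T_inner − Q·ΣR(inner→interface) = 1170 − 15300×0.009138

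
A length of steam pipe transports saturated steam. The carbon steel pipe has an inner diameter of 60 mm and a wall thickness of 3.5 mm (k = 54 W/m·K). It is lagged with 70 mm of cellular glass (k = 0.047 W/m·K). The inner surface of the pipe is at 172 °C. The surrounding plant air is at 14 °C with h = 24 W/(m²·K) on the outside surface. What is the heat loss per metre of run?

Treating each annulus and film as a series resistance:
R_carbon steel pipe wall = ln(33.5/30)/(2π×54×1) = 3.252×10^-4 K/W
R_cellular glass = ln(103.5/33.5)/(2π×0.047×1) = 3.82 K/W
R_outer film = 1/(h_o·2πr_oL) = 1/(24×2π×0.1035×1) = 0.06407 K/W
R_total = 3.884 K/W
Q = ΔT/R_total = 158/3.884

q′ ≈ 40.7 W/m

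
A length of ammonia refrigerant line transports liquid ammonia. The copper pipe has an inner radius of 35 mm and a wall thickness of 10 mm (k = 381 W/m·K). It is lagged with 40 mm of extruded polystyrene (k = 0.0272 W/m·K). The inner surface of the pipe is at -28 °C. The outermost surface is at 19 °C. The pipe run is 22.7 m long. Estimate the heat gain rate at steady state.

Per-layer cylindrical resistances, series-summed:
R_copper pipe wall = ln(45/35)/(2π×381×22.7) = 4.625×10^-6 K/W
R_extruded polystyrene = ln(85/45)/(2π×0.0272×22.7) = 0.1639 K/W
R_total = 0.1639 K/W
Q = ΔT/R_total = 47/0.1639

Q ≈ 287 W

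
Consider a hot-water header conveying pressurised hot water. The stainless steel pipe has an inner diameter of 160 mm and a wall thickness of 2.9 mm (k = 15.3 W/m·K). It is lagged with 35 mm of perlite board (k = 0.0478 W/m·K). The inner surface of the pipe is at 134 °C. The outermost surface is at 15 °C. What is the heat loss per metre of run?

Cylindrical conduction, so R = ln(r₂/r₁)/(2πkL) per layer, in series:
R_stainless steel pipe wall = ln(82.9/80)/(2π×15.3×1) = 3.704×10^-4 K/W
R_perlite board = ln(117.9/82.9)/(2π×0.0478×1) = 1.173 K/W
R_total = 1.173 K/W
Q = ΔT/R_total = 119/1.173

q′ ≈ 101 W/m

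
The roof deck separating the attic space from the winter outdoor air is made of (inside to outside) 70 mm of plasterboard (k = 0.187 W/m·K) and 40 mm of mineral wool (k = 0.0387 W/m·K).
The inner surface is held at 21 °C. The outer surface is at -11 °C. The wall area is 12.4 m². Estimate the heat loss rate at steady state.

Q ≈ 282 W

Treating each layer as a thermal resistance in series:
R_plasterboard = L/(kA) = 0.07/(0.187×12.4) = 0.03019 K/W
R_mineral wool = L/(kA) = 0.04/(0.0387×12.4) = 0.08335 K/W
R_total = 0.1135 K/W
Q = ΔT / R_total = 32 / 0.1135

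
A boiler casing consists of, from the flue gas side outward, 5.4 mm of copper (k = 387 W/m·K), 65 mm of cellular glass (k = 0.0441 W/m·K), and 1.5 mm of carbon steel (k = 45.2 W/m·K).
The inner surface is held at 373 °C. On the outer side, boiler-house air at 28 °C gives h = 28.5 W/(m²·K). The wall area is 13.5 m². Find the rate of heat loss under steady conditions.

Q ≈ 3090 W

Using the resistance-network approach (series):
R_copper = L/(kA) = 0.0054/(387×13.5) = 1.034×10^-6 K/W
R_cellular glass = L/(kA) = 0.065/(0.0441×13.5) = 0.1092 K/W
R_carbon steel = L/(kA) = 0.0015/(45.2×13.5) = 2.458×10^-6 K/W
R_outer film = 1/(h_o·A) = 1/(28.5×13.5) = 0.002599 K/W
R_total = 0.1118 K/W
Q = ΔT / R_total = 345 / 0.1118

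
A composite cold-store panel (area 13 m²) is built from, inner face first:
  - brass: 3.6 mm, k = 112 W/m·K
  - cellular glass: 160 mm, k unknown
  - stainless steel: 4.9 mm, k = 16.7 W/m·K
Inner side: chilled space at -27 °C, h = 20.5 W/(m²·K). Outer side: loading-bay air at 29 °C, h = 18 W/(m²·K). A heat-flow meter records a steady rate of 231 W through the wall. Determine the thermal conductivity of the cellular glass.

Model the wall as resistances in series:
R_inner film = 1/(h_i·A) = 1/(20.5×13) = 0.003752 K/W
R_brass = L/(kA) = 0.0036/(112×13) = 2.473×10^-6 K/W
R_stainless steel = L/(kA) = 0.0049/(16.7×13) = 2.257×10^-5 K/W
R_outer film = 1/(h_o·A) = 1/(18×13) = 0.004274 K/W
Sum of known resistances R_other = 0.008051 K/W
Total R = ΔT/Q = 56/231 = 0.2424 K/W
R_cellular glass = R_total − R_other = 0.2344 K/W
k = L/(R·A) = 0.16/(0.2344×13)

k ≈ 0.0525 W/(m·K)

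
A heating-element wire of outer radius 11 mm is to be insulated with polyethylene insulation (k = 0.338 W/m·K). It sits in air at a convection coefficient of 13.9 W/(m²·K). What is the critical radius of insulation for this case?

r_cr ≈ 24.3 mm

For a cylinder r_cr = k/h = 0.338/13.9
r_cr = 24.3 mm; since the bare radius (11 mm) is below r_cr, adding a thin layer of insulation will *increase* heat loss.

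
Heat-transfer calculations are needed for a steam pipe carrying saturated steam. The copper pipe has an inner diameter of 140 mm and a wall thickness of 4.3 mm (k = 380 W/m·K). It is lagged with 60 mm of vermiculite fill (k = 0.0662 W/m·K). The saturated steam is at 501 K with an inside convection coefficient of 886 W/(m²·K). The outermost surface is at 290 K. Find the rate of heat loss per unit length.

q′ ≈ 148 W/m

Cylindrical conduction, so R = ln(r₂/r₁)/(2πkL) per layer, in series:
R_inner film = 1/(h_i·2πr₁L) = 1/(886×2π×0.07×1) = 0.002566 K/W
R_copper pipe wall = ln(74.3/70)/(2π×380×1) = 2.497×10^-5 K/W
R_vermiculite fill = ln(134.3/74.3)/(2π×0.0662×1) = 1.423 K/W
R_total = 1.426 K/W
Q = ΔT/R_total = 211/1.426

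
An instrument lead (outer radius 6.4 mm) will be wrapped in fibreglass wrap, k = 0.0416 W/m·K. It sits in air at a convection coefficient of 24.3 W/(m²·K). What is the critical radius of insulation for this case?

For a cylinder r_cr = k/h = 0.0416/24.3
r_cr = 1.71 mm; since the bare radius (6.4 mm) is above r_cr, any added insulation will reduce heat loss.

r_cr ≈ 1.71 mm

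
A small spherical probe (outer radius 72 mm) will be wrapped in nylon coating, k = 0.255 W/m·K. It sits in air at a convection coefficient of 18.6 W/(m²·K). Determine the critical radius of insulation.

r_cr ≈ 27.4 mm

For a sphere r_cr = 2k/h = 2×0.255/18.6
r_cr = 27.4 mm; since the bare radius (72 mm) is above r_cr, any added insulation will reduce heat loss.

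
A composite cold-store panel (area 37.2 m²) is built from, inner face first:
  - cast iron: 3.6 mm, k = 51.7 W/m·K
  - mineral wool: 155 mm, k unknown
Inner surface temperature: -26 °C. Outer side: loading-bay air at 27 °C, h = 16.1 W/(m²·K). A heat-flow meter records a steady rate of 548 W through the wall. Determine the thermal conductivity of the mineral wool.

k ≈ 0.0438 W/(m·K)

Treating each layer as a thermal resistance in series:
R_cast iron = L/(kA) = 0.0036/(51.7×37.2) = 1.872×10^-6 K/W
R_outer film = 1/(h_o·A) = 1/(16.1×37.2) = 0.00167 K/W
Sum of known resistances R_other = 0.001672 K/W
Total R = ΔT/Q = 53/548 = 0.09672 K/W
R_mineral wool = R_total − R_other = 0.09504 K/W
k = L/(R·A) = 0.155/(0.09504×37.2)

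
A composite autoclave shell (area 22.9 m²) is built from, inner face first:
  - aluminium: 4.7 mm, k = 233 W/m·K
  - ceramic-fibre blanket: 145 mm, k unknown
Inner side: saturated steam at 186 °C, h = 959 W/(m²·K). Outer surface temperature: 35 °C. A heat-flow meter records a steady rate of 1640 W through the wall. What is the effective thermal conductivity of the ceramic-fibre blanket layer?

Using the resistance-network approach (series):
R_inner film = 1/(h_i·A) = 1/(959×22.9) = 4.554×10^-5 K/W
R_aluminium = L/(kA) = 0.0047/(233×22.9) = 8.809×10^-7 K/W
Sum of known resistances R_other = 4.642×10^-5 K/W
Total R = ΔT/Q = 151/1640 = 0.09207 K/W
R_ceramic-fibre blanket = R_total − R_other = 0.09203 K/W
k = L/(R·A) = 0.145/(0.09203×22.9)

k ≈ 0.0688 W/(m·K)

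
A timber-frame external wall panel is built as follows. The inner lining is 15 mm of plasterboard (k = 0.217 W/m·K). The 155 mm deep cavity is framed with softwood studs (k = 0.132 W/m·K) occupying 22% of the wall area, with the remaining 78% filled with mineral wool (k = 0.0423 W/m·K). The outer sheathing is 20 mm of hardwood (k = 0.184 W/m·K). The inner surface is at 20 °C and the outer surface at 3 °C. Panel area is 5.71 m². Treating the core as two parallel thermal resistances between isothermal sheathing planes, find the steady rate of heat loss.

Q ≈ 36.3 W

Sheathing layers in series; stud and cavity paths in parallel between them.
R_inner = 0.015/(0.217×5.71) = 0.01211 K/W
R_stud  = 0.155/(0.132×0.22×5.71) = 0.9348 K/W
R_cav   = 0.155/(0.0423×0.78×5.71) = 0.8227 K/W
1/R_core = 1/R_stud + 1/R_cav → R_core = 0.4376 K/W
R_outer = 0.02/(0.184×5.71) = 0.01904 K/W
R_total = 0.4687 K/W
Q = ΔT/R_total = 17/0.4687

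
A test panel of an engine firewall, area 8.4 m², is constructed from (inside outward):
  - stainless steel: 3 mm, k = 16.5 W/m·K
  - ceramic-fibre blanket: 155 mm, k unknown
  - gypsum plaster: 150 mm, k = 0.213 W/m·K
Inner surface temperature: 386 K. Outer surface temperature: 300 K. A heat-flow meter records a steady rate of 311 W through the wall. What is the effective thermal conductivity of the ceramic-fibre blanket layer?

Treating each layer as a thermal resistance in series:
R_stainless steel = L/(kA) = 0.003/(16.5×8.4) = 2.165×10^-5 K/W
R_gypsum plaster = L/(kA) = 0.15/(0.213×8.4) = 0.08384 K/W
Sum of known resistances R_other = 0.08386 K/W
Total R = ΔT/Q = 86/311 = 0.2765 K/W
R_ceramic-fibre blanket = R_total − R_other = 0.1927 K/W
k = L/(R·A) = 0.155/(0.1927×8.4)

k ≈ 0.0958 W/(m·K)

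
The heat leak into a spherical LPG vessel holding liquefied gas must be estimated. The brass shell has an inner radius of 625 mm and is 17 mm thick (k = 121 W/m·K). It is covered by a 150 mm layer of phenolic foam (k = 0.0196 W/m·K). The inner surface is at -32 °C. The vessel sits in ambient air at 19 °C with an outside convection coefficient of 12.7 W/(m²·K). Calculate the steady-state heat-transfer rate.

Radial (spherical) resistances in series:
R_brass shell = (1/0.625 − 1/0.642)/(4π×121) = 2.786×10^-5 K/W
R_phenolic foam = (1/0.642 − 1/0.792)/(4π×0.0196) = 1.198 K/W
R_outer film = 1/(h·4πr_o²) = 1/(12.7×4π×0.792²) = 0.009989 K/W
R_total = 1.208 K/W
Q = ΔT/R_total = 51/1.208

Q ≈ 42.2 W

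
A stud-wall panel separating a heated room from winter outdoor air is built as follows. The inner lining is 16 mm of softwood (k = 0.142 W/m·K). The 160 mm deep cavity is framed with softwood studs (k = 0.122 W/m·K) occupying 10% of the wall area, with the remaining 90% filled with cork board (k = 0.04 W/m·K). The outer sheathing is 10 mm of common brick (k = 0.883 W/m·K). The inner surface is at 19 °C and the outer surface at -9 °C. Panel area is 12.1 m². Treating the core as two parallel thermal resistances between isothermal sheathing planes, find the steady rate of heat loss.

Q ≈ 98.4 W

Sheathing layers in series; stud and cavity paths in parallel between them.
R_inner = 0.016/(0.142×12.1) = 0.009312 K/W
R_stud  = 0.16/(0.122×0.1×12.1) = 1.084 K/W
R_cav   = 0.16/(0.04×0.9×12.1) = 0.3673 K/W
1/R_core = 1/R_stud + 1/R_cav → R_core = 0.2743 K/W
R_outer = 0.01/(0.883×12.1) = 9.36×10^-4 K/W
R_total = 0.2846 K/W
Q = ΔT/R_total = 28/0.2846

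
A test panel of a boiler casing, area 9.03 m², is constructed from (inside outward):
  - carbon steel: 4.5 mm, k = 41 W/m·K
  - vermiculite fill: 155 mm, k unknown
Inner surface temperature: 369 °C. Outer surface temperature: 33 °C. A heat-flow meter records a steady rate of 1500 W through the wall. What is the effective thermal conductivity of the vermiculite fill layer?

k ≈ 0.0766 W/(m·K)

Model the wall as resistances in series:
R_carbon steel = L/(kA) = 0.0045/(41×9.03) = 1.215×10^-5 K/W
Sum of known resistances R_other = 1.215×10^-5 K/W
Total R = ΔT/Q = 336/1500 = 0.224 K/W
R_vermiculite fill = R_total − R_other = 0.224 K/W
k = L/(R·A) = 0.155/(0.224×9.03)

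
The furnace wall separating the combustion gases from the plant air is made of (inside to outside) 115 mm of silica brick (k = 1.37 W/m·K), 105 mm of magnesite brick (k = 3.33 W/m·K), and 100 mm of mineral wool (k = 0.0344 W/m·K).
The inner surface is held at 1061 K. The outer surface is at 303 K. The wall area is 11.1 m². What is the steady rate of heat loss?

Q ≈ 2780 W

Series thermal resistances:
R_silica brick = L/(kA) = 0.115/(1.37×11.1) = 0.007562 K/W
R_magnesite brick = L/(kA) = 0.105/(3.33×11.1) = 0.002841 K/W
R_mineral wool = L/(kA) = 0.1/(0.0344×11.1) = 0.2619 K/W
R_total = 0.2723 K/W
Q = ΔT / R_total = 758 / 0.2723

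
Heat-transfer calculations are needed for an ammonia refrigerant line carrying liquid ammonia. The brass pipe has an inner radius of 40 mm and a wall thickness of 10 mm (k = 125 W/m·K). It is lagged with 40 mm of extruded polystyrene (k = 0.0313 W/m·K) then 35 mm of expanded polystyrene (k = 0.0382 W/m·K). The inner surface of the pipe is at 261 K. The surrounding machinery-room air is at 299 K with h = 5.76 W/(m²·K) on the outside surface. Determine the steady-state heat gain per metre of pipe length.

q′ ≈ 8.3 W/m

For a radial system each layer contributes R = ln(r_out/r_in)/(2πkL); films add R = 1/(hA).
R_brass pipe wall = ln(50/40)/(2π×125×1) = 2.841×10^-4 K/W
R_extruded polystyrene = ln(90/50)/(2π×0.0313×1) = 2.989 K/W
R_expanded polystyrene = ln(125/90)/(2π×0.0382×1) = 1.369 K/W
R_outer film = 1/(h_o·2πr_oL) = 1/(5.76×2π×0.125×1) = 0.221 K/W
R_total = 4.579 K/W
Q = ΔT/R_total = 38/4.579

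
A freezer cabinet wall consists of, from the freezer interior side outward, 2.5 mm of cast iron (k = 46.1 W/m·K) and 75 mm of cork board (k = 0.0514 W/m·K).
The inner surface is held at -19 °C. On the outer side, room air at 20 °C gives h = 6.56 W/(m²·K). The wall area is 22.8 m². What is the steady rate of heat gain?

Series thermal resistances:
R_cast iron = L/(kA) = 0.0025/(46.1×22.8) = 2.379×10^-6 K/W
R_cork board = L/(kA) = 0.075/(0.0514×22.8) = 0.064 K/W
R_outer film = 1/(h_o·A) = 1/(6.56×22.8) = 0.006686 K/W
R_total = 0.07069 K/W
Q = ΔT / R_total = 39 / 0.07069

Q ≈ 552 W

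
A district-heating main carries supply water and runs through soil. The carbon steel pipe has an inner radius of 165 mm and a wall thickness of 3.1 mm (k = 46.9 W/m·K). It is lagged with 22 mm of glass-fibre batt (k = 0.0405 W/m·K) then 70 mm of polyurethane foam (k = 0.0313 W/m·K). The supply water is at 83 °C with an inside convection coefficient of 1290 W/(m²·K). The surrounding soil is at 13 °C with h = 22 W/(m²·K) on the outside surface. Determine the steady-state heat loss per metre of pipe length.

q′ ≈ 33.2 W/m

For a radial system each layer contributes R = ln(r_out/r_in)/(2πkL); films add R = 1/(hA).
R_inner film = 1/(h_i·2πr₁L) = 1/(1290×2π×0.165×1) = 7.477×10^-4 K/W
R_carbon steel pipe wall = ln(168.1/165)/(2π×46.9×1) = 6.317×10^-5 K/W
R_glass-fibre batt = ln(190.1/168.1)/(2π×0.0405×1) = 0.4833 K/W
R_polyurethane foam = ln(260.1/190.1)/(2π×0.0313×1) = 1.594 K/W
R_outer film = 1/(h_o·2πr_oL) = 1/(22×2π×0.2601×1) = 0.02781 K/W
R_total = 2.106 K/W
Q = ΔT/R_total = 70/2.106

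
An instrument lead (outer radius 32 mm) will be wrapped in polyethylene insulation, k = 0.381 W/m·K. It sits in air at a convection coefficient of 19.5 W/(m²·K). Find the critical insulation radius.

For a cylinder r_cr = k/h = 0.381/19.5
r_cr = 19.5 mm; since the bare radius (32 mm) is above r_cr, any added insulation will reduce heat loss.

r_cr ≈ 19.5 mm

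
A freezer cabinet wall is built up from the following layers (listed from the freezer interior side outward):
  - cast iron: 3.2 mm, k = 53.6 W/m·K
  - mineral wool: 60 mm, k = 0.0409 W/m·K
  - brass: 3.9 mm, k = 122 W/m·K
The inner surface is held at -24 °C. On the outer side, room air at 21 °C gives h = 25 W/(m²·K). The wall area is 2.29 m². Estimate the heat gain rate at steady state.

Q ≈ 68.4 W

Treating each layer as a thermal resistance in series:
R_cast iron = L/(kA) = 0.0032/(53.6×2.29) = 2.607×10^-5 K/W
R_mineral wool = L/(kA) = 0.06/(0.0409×2.29) = 0.6406 K/W
R_brass = L/(kA) = 0.0039/(122×2.29) = 1.396×10^-5 K/W
R_outer film = 1/(h_o·A) = 1/(25×2.29) = 0.01747 K/W
R_total = 0.6581 K/W
Q = ΔT / R_total = 45 / 0.6581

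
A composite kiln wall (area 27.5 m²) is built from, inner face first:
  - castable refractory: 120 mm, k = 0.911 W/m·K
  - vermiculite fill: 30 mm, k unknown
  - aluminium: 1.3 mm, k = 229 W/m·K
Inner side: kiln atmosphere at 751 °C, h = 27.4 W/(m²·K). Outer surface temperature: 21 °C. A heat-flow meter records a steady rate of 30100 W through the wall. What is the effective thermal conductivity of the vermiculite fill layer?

k ≈ 0.0602 W/(m·K)

Treating each layer as a thermal resistance in series:
R_inner film = 1/(h_i·A) = 1/(27.4×27.5) = 0.001327 K/W
R_castable refractory = L/(kA) = 0.12/(0.911×27.5) = 0.00479 K/W
R_aluminium = L/(kA) = 0.0013/(229×27.5) = 2.064×10^-7 K/W
Sum of known resistances R_other = 0.006117 K/W
Total R = ΔT/Q = 730/30100 = 0.02425 K/W
R_vermiculite fill = R_total − R_other = 0.01814 K/W
k = L/(R·A) = 0.03/(0.01814×27.5)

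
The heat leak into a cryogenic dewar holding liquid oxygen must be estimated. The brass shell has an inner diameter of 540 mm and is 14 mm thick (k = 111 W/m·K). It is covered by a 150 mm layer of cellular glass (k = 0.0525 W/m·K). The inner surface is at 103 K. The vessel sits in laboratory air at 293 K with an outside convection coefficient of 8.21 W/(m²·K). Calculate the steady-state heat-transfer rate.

Q ≈ 100 W

Radial (spherical) resistances in series:
R_brass shell = (1/0.27 − 1/0.284)/(4π×111) = 1.309×10^-4 K/W
R_cellular glass = (1/0.284 − 1/0.434)/(4π×0.0525) = 1.845 K/W
R_outer film = 1/(h·4πr_o²) = 1/(8.21×4π×0.434²) = 0.05146 K/W
R_total = 1.896 K/W
Q = ΔT/R_total = 190/1.896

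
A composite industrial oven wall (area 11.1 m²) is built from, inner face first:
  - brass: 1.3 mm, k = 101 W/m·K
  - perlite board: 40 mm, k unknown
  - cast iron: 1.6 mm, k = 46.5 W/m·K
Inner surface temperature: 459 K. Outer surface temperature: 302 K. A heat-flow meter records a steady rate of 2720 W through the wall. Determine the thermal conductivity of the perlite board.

k ≈ 0.0624 W/(m·K)

Model the wall as resistances in series:
R_brass = L/(kA) = 0.0013/(101×11.1) = 1.16×10^-6 K/W
R_cast iron = L/(kA) = 0.0016/(46.5×11.1) = 3.1×10^-6 K/W
Sum of known resistances R_other = 4.259×10^-6 K/W
Total R = ΔT/Q = 157/2720 = 0.05772 K/W
R_perlite board = R_total − R_other = 0.05772 K/W
k = L/(R·A) = 0.04/(0.05772×11.1)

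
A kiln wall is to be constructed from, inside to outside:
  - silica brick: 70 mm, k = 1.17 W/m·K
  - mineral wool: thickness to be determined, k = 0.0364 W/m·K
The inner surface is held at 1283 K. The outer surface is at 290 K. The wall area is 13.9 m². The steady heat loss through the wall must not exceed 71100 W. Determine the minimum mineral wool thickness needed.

L ≈ 4.89 mm

Model the wall as resistances in series:
R_silica brick = L/(kA) = 0.07/(1.17×13.9) = 0.004304 K/W
Sum of the known resistances R_other = 0.004304 K/W
Required total resistance R_tot = ΔT/Q_allow = 993/71100 = 0.01397 K/W
R_mineral wool = R_tot − R_other = 0.009662 K/W
L = R·k·A = 0.009662×0.0364×13.9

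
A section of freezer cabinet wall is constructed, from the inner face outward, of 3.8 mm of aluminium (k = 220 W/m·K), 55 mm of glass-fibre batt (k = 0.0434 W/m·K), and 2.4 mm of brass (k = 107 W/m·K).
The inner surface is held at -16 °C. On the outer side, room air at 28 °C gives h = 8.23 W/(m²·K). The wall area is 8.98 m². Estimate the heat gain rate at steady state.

Q ≈ 284 W

Treating each layer as a thermal resistance in series:
R_aluminium = L/(kA) = 0.0038/(220×8.98) = 1.923×10^-6 K/W
R_glass-fibre batt = L/(kA) = 0.055/(0.0434×8.98) = 0.1411 K/W
R_brass = L/(kA) = 0.0024/(107×8.98) = 2.498×10^-6 K/W
R_outer film = 1/(h_o·A) = 1/(8.23×8.98) = 0.01353 K/W
R_total = 0.1547 K/W
Q = ΔT / R_total = 44 / 0.1547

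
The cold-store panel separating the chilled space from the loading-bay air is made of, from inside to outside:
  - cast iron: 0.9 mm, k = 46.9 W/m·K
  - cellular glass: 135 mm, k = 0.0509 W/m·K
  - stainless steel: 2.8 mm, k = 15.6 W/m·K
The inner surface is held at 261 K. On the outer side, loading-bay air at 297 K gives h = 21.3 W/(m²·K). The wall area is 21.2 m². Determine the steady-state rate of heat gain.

Thermal resistances in series:
R_cast iron = L/(kA) = 0.0009/(46.9×21.2) = 9.052×10^-7 K/W
R_cellular glass = L/(kA) = 0.135/(0.0509×21.2) = 0.1251 K/W
R_stainless steel = L/(kA) = 0.0028/(15.6×21.2) = 8.466×10^-6 K/W
R_outer film = 1/(h_o·A) = 1/(21.3×21.2) = 0.002215 K/W
R_total = 0.1273 K/W
Q = ΔT / R_total = 36 / 0.1273

Q ≈ 283 W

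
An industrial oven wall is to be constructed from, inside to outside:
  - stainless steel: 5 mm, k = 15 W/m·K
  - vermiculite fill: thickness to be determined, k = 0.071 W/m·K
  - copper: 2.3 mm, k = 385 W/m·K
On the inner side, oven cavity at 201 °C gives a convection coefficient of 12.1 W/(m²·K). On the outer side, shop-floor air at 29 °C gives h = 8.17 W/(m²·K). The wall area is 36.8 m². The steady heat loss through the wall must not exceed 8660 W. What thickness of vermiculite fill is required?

L ≈ 37.3 mm

Thermal resistances in series:
R_inner film = 1/(h_i·A) = 1/(12.1×36.8) = 0.002246 K/W
R_stainless steel = L/(kA) = 0.005/(15×36.8) = 9.058×10^-6 K/W
R_copper = L/(kA) = 0.0023/(385×36.8) = 1.623×10^-7 K/W
R_outer film = 1/(h_o·A) = 1/(8.17×36.8) = 0.003326 K/W
Sum of the known resistances R_other = 0.005581 K/W
Required total resistance R_tot = ΔT/Q_allow = 172/8660 = 0.01986 K/W
R_vermiculite fill = R_tot − R_other = 0.01428 K/W
L = R·k·A = 0.01428×0.071×36.8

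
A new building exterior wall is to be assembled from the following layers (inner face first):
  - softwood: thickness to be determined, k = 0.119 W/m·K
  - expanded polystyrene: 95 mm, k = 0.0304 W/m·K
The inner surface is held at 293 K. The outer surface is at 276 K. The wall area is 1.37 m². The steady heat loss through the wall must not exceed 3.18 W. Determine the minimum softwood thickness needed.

L ≈ 500 mm

Series thermal resistances:
R_expanded polystyrene = L/(kA) = 0.095/(0.0304×1.37) = 2.281 K/W
Sum of the known resistances R_other = 2.281 K/W
Required total resistance R_tot = ΔT/Q_allow = 17/3.18 = 5.346 K/W
R_softwood = R_tot − R_other = 3.065 K/W
L = R·k·A = 3.065×0.119×1.37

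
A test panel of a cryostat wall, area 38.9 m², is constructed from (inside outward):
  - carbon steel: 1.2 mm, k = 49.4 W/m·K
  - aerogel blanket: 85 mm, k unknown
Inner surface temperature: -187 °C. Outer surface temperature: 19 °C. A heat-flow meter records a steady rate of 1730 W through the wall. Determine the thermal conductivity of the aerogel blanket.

Series thermal resistances:
R_carbon steel = L/(kA) = 0.0012/(49.4×38.9) = 6.245×10^-7 K/W
Sum of known resistances R_other = 6.245×10^-7 K/W
Total R = ΔT/Q = 206/1730 = 0.1191 K/W
R_aerogel blanket = R_total − R_other = 0.1191 K/W
k = L/(R·A) = 0.085/(0.1191×38.9)

k ≈ 0.0184 W/(m·K)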